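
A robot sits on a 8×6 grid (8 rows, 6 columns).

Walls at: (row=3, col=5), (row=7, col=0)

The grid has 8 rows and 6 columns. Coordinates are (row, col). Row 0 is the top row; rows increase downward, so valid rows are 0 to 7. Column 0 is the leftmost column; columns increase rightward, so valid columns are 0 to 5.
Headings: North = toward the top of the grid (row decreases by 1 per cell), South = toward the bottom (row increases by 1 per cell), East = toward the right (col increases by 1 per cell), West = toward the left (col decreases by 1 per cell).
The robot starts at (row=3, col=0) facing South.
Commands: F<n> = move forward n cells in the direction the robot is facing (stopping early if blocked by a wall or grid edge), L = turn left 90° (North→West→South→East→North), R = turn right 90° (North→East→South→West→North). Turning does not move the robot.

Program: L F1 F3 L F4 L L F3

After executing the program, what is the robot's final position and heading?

Answer: Final position: (row=3, col=4), facing South

Derivation:
Start: (row=3, col=0), facing South
  L: turn left, now facing East
  F1: move forward 1, now at (row=3, col=1)
  F3: move forward 3, now at (row=3, col=4)
  L: turn left, now facing North
  F4: move forward 3/4 (blocked), now at (row=0, col=4)
  L: turn left, now facing West
  L: turn left, now facing South
  F3: move forward 3, now at (row=3, col=4)
Final: (row=3, col=4), facing South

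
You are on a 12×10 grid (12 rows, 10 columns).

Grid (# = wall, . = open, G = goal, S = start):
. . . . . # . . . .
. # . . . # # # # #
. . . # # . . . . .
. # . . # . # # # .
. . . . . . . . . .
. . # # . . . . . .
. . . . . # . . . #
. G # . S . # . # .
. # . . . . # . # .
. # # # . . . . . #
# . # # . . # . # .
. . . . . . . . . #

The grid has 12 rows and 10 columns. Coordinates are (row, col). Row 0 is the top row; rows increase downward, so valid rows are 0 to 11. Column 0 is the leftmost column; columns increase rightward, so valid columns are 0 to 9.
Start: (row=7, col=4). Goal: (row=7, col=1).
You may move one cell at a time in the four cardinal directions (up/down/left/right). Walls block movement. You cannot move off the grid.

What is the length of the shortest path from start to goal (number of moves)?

BFS from (row=7, col=4) until reaching (row=7, col=1):
  Distance 0: (row=7, col=4)
  Distance 1: (row=6, col=4), (row=7, col=3), (row=7, col=5), (row=8, col=4)
  Distance 2: (row=5, col=4), (row=6, col=3), (row=8, col=3), (row=8, col=5), (row=9, col=4)
  Distance 3: (row=4, col=4), (row=5, col=5), (row=6, col=2), (row=8, col=2), (row=9, col=5), (row=10, col=4)
  Distance 4: (row=4, col=3), (row=4, col=5), (row=5, col=6), (row=6, col=1), (row=9, col=6), (row=10, col=5), (row=11, col=4)
  Distance 5: (row=3, col=3), (row=3, col=5), (row=4, col=2), (row=4, col=6), (row=5, col=1), (row=5, col=7), (row=6, col=0), (row=6, col=6), (row=7, col=1), (row=9, col=7), (row=11, col=3), (row=11, col=5)  <- goal reached here
One shortest path (5 moves): (row=7, col=4) -> (row=7, col=3) -> (row=6, col=3) -> (row=6, col=2) -> (row=6, col=1) -> (row=7, col=1)

Answer: Shortest path length: 5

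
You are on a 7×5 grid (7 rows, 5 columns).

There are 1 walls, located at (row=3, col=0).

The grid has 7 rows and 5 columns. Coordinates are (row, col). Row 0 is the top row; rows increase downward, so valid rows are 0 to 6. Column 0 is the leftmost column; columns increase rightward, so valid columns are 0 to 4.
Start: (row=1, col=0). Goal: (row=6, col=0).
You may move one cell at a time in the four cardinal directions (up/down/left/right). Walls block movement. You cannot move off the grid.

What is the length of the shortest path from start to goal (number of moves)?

BFS from (row=1, col=0) until reaching (row=6, col=0):
  Distance 0: (row=1, col=0)
  Distance 1: (row=0, col=0), (row=1, col=1), (row=2, col=0)
  Distance 2: (row=0, col=1), (row=1, col=2), (row=2, col=1)
  Distance 3: (row=0, col=2), (row=1, col=3), (row=2, col=2), (row=3, col=1)
  Distance 4: (row=0, col=3), (row=1, col=4), (row=2, col=3), (row=3, col=2), (row=4, col=1)
  Distance 5: (row=0, col=4), (row=2, col=4), (row=3, col=3), (row=4, col=0), (row=4, col=2), (row=5, col=1)
  Distance 6: (row=3, col=4), (row=4, col=3), (row=5, col=0), (row=5, col=2), (row=6, col=1)
  Distance 7: (row=4, col=4), (row=5, col=3), (row=6, col=0), (row=6, col=2)  <- goal reached here
One shortest path (7 moves): (row=1, col=0) -> (row=1, col=1) -> (row=2, col=1) -> (row=3, col=1) -> (row=4, col=1) -> (row=4, col=0) -> (row=5, col=0) -> (row=6, col=0)

Answer: Shortest path length: 7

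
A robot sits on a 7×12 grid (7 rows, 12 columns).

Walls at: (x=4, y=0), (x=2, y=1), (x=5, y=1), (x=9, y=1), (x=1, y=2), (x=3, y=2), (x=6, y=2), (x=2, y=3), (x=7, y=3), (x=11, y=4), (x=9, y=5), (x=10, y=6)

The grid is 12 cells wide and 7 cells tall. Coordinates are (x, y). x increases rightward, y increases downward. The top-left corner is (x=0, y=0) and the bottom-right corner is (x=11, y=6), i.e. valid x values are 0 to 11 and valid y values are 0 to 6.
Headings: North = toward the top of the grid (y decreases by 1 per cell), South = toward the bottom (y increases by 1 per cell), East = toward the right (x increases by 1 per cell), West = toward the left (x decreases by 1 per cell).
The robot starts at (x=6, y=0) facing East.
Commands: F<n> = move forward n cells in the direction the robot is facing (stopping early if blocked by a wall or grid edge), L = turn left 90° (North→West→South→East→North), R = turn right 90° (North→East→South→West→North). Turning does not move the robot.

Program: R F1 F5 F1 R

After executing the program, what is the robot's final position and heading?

Answer: Final position: (x=6, y=1), facing West

Derivation:
Start: (x=6, y=0), facing East
  R: turn right, now facing South
  F1: move forward 1, now at (x=6, y=1)
  F5: move forward 0/5 (blocked), now at (x=6, y=1)
  F1: move forward 0/1 (blocked), now at (x=6, y=1)
  R: turn right, now facing West
Final: (x=6, y=1), facing West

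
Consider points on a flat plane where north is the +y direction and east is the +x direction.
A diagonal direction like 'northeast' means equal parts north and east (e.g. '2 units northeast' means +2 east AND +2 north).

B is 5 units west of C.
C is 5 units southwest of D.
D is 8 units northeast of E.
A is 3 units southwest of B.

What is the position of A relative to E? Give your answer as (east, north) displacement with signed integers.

Place E at the origin (east=0, north=0).
  D is 8 units northeast of E: delta (east=+8, north=+8); D at (east=8, north=8).
  C is 5 units southwest of D: delta (east=-5, north=-5); C at (east=3, north=3).
  B is 5 units west of C: delta (east=-5, north=+0); B at (east=-2, north=3).
  A is 3 units southwest of B: delta (east=-3, north=-3); A at (east=-5, north=0).
Therefore A relative to E: (east=-5, north=0).

Answer: A is at (east=-5, north=0) relative to E.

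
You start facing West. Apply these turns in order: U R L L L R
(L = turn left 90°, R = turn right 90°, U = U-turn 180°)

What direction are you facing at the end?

Answer: Final heading: North

Derivation:
Start: West
  U (U-turn (180°)) -> East
  R (right (90° clockwise)) -> South
  L (left (90° counter-clockwise)) -> East
  L (left (90° counter-clockwise)) -> North
  L (left (90° counter-clockwise)) -> West
  R (right (90° clockwise)) -> North
Final: North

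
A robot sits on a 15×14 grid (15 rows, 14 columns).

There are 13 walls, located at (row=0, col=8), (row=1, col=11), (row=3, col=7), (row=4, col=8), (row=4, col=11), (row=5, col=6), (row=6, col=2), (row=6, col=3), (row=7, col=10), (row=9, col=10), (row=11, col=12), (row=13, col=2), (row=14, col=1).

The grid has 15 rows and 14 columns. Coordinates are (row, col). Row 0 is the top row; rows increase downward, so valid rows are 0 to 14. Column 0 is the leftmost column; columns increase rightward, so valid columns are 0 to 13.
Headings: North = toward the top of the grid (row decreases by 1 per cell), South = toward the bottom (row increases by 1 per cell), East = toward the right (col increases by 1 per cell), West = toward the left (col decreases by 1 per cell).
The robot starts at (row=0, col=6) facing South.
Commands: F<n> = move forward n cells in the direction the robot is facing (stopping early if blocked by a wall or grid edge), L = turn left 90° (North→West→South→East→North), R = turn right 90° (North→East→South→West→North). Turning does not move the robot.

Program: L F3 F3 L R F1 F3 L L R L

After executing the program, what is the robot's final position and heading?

Start: (row=0, col=6), facing South
  L: turn left, now facing East
  F3: move forward 1/3 (blocked), now at (row=0, col=7)
  F3: move forward 0/3 (blocked), now at (row=0, col=7)
  L: turn left, now facing North
  R: turn right, now facing East
  F1: move forward 0/1 (blocked), now at (row=0, col=7)
  F3: move forward 0/3 (blocked), now at (row=0, col=7)
  L: turn left, now facing North
  L: turn left, now facing West
  R: turn right, now facing North
  L: turn left, now facing West
Final: (row=0, col=7), facing West

Answer: Final position: (row=0, col=7), facing West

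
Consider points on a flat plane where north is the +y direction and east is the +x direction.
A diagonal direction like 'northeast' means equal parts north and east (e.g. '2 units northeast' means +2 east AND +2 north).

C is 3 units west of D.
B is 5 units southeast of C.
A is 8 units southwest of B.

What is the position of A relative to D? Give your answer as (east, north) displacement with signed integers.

Answer: A is at (east=-6, north=-13) relative to D.

Derivation:
Place D at the origin (east=0, north=0).
  C is 3 units west of D: delta (east=-3, north=+0); C at (east=-3, north=0).
  B is 5 units southeast of C: delta (east=+5, north=-5); B at (east=2, north=-5).
  A is 8 units southwest of B: delta (east=-8, north=-8); A at (east=-6, north=-13).
Therefore A relative to D: (east=-6, north=-13).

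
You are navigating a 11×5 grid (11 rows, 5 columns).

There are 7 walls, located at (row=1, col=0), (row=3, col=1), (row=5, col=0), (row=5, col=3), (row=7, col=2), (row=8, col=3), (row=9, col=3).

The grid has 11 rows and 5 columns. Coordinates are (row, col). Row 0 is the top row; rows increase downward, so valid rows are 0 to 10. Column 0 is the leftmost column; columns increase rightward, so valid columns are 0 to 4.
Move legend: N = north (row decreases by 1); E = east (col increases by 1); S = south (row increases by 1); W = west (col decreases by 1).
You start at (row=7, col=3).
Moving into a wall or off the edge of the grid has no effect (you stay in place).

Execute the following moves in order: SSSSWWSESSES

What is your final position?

Start: (row=7, col=3)
  [×4]S (south): blocked, stay at (row=7, col=3)
  W (west): blocked, stay at (row=7, col=3)
  W (west): blocked, stay at (row=7, col=3)
  S (south): blocked, stay at (row=7, col=3)
  E (east): (row=7, col=3) -> (row=7, col=4)
  S (south): (row=7, col=4) -> (row=8, col=4)
  S (south): (row=8, col=4) -> (row=9, col=4)
  E (east): blocked, stay at (row=9, col=4)
  S (south): (row=9, col=4) -> (row=10, col=4)
Final: (row=10, col=4)

Answer: Final position: (row=10, col=4)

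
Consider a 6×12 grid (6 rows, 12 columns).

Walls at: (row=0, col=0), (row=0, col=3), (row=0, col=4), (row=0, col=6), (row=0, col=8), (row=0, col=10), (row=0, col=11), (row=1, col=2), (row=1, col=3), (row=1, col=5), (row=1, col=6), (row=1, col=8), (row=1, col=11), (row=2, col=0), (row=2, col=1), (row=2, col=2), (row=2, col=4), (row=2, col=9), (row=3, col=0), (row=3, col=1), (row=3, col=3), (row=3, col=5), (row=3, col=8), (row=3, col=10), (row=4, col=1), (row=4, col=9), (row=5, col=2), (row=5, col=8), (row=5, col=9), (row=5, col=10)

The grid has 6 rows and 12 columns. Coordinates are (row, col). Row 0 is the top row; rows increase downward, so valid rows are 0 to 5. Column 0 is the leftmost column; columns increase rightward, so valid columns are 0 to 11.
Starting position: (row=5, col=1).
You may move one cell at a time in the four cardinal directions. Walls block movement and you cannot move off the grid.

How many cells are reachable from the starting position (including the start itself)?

Answer: Reachable cells: 3

Derivation:
BFS flood-fill from (row=5, col=1):
  Distance 0: (row=5, col=1)
  Distance 1: (row=5, col=0)
  Distance 2: (row=4, col=0)
Total reachable: 3 (grid has 42 open cells total)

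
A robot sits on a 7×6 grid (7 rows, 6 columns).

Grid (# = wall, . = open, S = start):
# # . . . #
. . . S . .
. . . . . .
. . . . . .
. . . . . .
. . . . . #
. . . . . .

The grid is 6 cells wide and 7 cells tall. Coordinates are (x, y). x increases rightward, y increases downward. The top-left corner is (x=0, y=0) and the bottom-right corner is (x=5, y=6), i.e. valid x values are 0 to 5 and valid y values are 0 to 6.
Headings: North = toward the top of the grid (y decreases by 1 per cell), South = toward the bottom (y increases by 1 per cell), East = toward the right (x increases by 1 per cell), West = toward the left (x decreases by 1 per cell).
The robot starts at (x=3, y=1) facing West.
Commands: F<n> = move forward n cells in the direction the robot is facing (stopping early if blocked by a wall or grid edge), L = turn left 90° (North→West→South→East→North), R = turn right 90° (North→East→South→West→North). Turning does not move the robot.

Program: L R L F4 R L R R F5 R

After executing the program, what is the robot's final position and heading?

Start: (x=3, y=1), facing West
  L: turn left, now facing South
  R: turn right, now facing West
  L: turn left, now facing South
  F4: move forward 4, now at (x=3, y=5)
  R: turn right, now facing West
  L: turn left, now facing South
  R: turn right, now facing West
  R: turn right, now facing North
  F5: move forward 5, now at (x=3, y=0)
  R: turn right, now facing East
Final: (x=3, y=0), facing East

Answer: Final position: (x=3, y=0), facing East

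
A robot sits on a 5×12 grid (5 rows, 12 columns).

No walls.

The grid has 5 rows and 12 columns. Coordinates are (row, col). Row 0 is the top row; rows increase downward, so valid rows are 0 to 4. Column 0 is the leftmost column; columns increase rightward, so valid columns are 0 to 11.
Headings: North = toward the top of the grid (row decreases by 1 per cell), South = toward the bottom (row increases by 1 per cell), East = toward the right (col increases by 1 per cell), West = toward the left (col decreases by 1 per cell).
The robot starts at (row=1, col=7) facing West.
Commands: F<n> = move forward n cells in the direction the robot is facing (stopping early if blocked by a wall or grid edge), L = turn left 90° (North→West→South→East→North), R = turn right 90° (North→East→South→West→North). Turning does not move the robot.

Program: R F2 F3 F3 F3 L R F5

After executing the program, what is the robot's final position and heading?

Answer: Final position: (row=0, col=7), facing North

Derivation:
Start: (row=1, col=7), facing West
  R: turn right, now facing North
  F2: move forward 1/2 (blocked), now at (row=0, col=7)
  [×3]F3: move forward 0/3 (blocked), now at (row=0, col=7)
  L: turn left, now facing West
  R: turn right, now facing North
  F5: move forward 0/5 (blocked), now at (row=0, col=7)
Final: (row=0, col=7), facing North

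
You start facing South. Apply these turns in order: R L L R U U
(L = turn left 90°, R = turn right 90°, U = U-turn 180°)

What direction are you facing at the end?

Start: South
  R (right (90° clockwise)) -> West
  L (left (90° counter-clockwise)) -> South
  L (left (90° counter-clockwise)) -> East
  R (right (90° clockwise)) -> South
  U (U-turn (180°)) -> North
  U (U-turn (180°)) -> South
Final: South

Answer: Final heading: South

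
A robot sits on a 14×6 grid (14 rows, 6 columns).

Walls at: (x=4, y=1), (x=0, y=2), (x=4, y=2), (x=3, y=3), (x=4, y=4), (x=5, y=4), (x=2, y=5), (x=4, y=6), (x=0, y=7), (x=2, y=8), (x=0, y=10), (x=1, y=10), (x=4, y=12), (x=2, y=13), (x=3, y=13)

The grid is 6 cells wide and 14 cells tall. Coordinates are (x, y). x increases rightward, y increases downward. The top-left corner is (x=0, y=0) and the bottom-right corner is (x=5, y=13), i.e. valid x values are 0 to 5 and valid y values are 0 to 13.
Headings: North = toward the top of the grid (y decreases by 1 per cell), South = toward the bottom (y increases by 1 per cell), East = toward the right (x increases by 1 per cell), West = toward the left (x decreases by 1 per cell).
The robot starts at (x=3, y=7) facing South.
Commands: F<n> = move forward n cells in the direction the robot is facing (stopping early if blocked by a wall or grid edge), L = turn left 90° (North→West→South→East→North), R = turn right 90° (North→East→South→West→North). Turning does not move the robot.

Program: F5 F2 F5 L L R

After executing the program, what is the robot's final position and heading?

Answer: Final position: (x=3, y=12), facing East

Derivation:
Start: (x=3, y=7), facing South
  F5: move forward 5, now at (x=3, y=12)
  F2: move forward 0/2 (blocked), now at (x=3, y=12)
  F5: move forward 0/5 (blocked), now at (x=3, y=12)
  L: turn left, now facing East
  L: turn left, now facing North
  R: turn right, now facing East
Final: (x=3, y=12), facing East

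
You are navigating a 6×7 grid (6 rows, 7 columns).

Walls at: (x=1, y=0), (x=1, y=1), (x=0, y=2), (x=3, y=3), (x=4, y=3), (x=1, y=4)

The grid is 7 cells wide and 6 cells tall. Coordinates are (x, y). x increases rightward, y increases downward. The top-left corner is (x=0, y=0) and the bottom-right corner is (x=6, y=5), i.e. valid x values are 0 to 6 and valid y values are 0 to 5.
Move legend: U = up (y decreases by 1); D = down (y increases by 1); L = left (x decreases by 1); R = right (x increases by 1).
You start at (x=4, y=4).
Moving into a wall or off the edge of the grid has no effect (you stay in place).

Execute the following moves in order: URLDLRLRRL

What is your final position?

Answer: Final position: (x=4, y=5)

Derivation:
Start: (x=4, y=4)
  U (up): blocked, stay at (x=4, y=4)
  R (right): (x=4, y=4) -> (x=5, y=4)
  L (left): (x=5, y=4) -> (x=4, y=4)
  D (down): (x=4, y=4) -> (x=4, y=5)
  L (left): (x=4, y=5) -> (x=3, y=5)
  R (right): (x=3, y=5) -> (x=4, y=5)
  L (left): (x=4, y=5) -> (x=3, y=5)
  R (right): (x=3, y=5) -> (x=4, y=5)
  R (right): (x=4, y=5) -> (x=5, y=5)
  L (left): (x=5, y=5) -> (x=4, y=5)
Final: (x=4, y=5)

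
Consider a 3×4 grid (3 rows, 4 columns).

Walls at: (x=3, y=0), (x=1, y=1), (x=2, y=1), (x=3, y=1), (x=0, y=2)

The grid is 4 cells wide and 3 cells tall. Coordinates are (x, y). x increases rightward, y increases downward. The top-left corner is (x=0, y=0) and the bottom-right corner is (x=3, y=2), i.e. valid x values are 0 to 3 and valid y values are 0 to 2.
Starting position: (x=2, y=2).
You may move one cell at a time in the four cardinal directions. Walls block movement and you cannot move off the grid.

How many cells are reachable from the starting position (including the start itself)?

BFS flood-fill from (x=2, y=2):
  Distance 0: (x=2, y=2)
  Distance 1: (x=1, y=2), (x=3, y=2)
Total reachable: 3 (grid has 7 open cells total)

Answer: Reachable cells: 3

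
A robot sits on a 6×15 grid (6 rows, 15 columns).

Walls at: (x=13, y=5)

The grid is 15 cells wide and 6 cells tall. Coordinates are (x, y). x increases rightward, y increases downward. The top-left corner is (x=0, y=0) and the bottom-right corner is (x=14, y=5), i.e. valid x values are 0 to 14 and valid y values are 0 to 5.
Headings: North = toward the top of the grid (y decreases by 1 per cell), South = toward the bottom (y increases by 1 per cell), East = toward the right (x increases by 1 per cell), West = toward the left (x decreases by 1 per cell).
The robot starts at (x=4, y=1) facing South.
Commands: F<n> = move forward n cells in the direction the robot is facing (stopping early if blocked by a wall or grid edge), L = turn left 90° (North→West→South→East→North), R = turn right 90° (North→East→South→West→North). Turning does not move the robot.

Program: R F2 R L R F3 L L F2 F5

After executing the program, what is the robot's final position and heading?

Start: (x=4, y=1), facing South
  R: turn right, now facing West
  F2: move forward 2, now at (x=2, y=1)
  R: turn right, now facing North
  L: turn left, now facing West
  R: turn right, now facing North
  F3: move forward 1/3 (blocked), now at (x=2, y=0)
  L: turn left, now facing West
  L: turn left, now facing South
  F2: move forward 2, now at (x=2, y=2)
  F5: move forward 3/5 (blocked), now at (x=2, y=5)
Final: (x=2, y=5), facing South

Answer: Final position: (x=2, y=5), facing South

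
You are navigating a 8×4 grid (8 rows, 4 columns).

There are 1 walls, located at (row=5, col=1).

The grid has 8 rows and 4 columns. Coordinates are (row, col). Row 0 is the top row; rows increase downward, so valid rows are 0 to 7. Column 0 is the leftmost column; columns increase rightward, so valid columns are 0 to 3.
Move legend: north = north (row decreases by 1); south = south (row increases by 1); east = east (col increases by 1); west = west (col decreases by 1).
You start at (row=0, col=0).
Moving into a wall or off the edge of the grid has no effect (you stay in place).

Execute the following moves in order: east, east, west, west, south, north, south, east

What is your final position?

Answer: Final position: (row=1, col=1)

Derivation:
Start: (row=0, col=0)
  east (east): (row=0, col=0) -> (row=0, col=1)
  east (east): (row=0, col=1) -> (row=0, col=2)
  west (west): (row=0, col=2) -> (row=0, col=1)
  west (west): (row=0, col=1) -> (row=0, col=0)
  south (south): (row=0, col=0) -> (row=1, col=0)
  north (north): (row=1, col=0) -> (row=0, col=0)
  south (south): (row=0, col=0) -> (row=1, col=0)
  east (east): (row=1, col=0) -> (row=1, col=1)
Final: (row=1, col=1)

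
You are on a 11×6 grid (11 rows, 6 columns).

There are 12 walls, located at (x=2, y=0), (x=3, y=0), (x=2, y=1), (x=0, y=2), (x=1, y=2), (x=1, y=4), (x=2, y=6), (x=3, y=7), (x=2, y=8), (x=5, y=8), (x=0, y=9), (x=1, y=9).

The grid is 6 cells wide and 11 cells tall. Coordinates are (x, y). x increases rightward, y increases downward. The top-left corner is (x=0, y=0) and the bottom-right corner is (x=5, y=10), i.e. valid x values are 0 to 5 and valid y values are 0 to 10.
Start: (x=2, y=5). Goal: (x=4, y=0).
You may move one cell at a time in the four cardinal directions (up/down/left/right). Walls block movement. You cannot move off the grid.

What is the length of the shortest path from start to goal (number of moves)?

Answer: Shortest path length: 7

Derivation:
BFS from (x=2, y=5) until reaching (x=4, y=0):
  Distance 0: (x=2, y=5)
  Distance 1: (x=2, y=4), (x=1, y=5), (x=3, y=5)
  Distance 2: (x=2, y=3), (x=3, y=4), (x=0, y=5), (x=4, y=5), (x=1, y=6), (x=3, y=6)
  Distance 3: (x=2, y=2), (x=1, y=3), (x=3, y=3), (x=0, y=4), (x=4, y=4), (x=5, y=5), (x=0, y=6), (x=4, y=6), (x=1, y=7)
  Distance 4: (x=3, y=2), (x=0, y=3), (x=4, y=3), (x=5, y=4), (x=5, y=6), (x=0, y=7), (x=2, y=7), (x=4, y=7), (x=1, y=8)
  Distance 5: (x=3, y=1), (x=4, y=2), (x=5, y=3), (x=5, y=7), (x=0, y=8), (x=4, y=8)
  Distance 6: (x=4, y=1), (x=5, y=2), (x=3, y=8), (x=4, y=9)
  Distance 7: (x=4, y=0), (x=5, y=1), (x=3, y=9), (x=5, y=9), (x=4, y=10)  <- goal reached here
One shortest path (7 moves): (x=2, y=5) -> (x=3, y=5) -> (x=4, y=5) -> (x=4, y=4) -> (x=4, y=3) -> (x=4, y=2) -> (x=4, y=1) -> (x=4, y=0)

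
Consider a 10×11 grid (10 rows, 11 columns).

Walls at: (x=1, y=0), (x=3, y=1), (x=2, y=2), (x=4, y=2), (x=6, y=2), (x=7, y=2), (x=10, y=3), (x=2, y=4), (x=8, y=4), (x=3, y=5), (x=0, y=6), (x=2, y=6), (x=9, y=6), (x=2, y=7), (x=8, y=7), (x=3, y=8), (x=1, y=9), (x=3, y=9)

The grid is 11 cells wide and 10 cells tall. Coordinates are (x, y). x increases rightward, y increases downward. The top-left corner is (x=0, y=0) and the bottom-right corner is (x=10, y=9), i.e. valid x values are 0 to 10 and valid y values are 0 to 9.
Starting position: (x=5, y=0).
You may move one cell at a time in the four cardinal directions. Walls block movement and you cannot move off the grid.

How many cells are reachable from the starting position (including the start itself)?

Answer: Reachable cells: 92

Derivation:
BFS flood-fill from (x=5, y=0):
  Distance 0: (x=5, y=0)
  Distance 1: (x=4, y=0), (x=6, y=0), (x=5, y=1)
  Distance 2: (x=3, y=0), (x=7, y=0), (x=4, y=1), (x=6, y=1), (x=5, y=2)
  Distance 3: (x=2, y=0), (x=8, y=0), (x=7, y=1), (x=5, y=3)
  Distance 4: (x=9, y=0), (x=2, y=1), (x=8, y=1), (x=4, y=3), (x=6, y=3), (x=5, y=4)
  Distance 5: (x=10, y=0), (x=1, y=1), (x=9, y=1), (x=8, y=2), (x=3, y=3), (x=7, y=3), (x=4, y=4), (x=6, y=4), (x=5, y=5)
  Distance 6: (x=0, y=1), (x=10, y=1), (x=1, y=2), (x=3, y=2), (x=9, y=2), (x=2, y=3), (x=8, y=3), (x=3, y=4), (x=7, y=4), (x=4, y=5), (x=6, y=5), (x=5, y=6)
  Distance 7: (x=0, y=0), (x=0, y=2), (x=10, y=2), (x=1, y=3), (x=9, y=3), (x=7, y=5), (x=4, y=6), (x=6, y=6), (x=5, y=7)
  Distance 8: (x=0, y=3), (x=1, y=4), (x=9, y=4), (x=8, y=5), (x=3, y=6), (x=7, y=6), (x=4, y=7), (x=6, y=7), (x=5, y=8)
  Distance 9: (x=0, y=4), (x=10, y=4), (x=1, y=5), (x=9, y=5), (x=8, y=6), (x=3, y=7), (x=7, y=7), (x=4, y=8), (x=6, y=8), (x=5, y=9)
  Distance 10: (x=0, y=5), (x=2, y=5), (x=10, y=5), (x=1, y=6), (x=7, y=8), (x=4, y=9), (x=6, y=9)
  Distance 11: (x=10, y=6), (x=1, y=7), (x=8, y=8), (x=7, y=9)
  Distance 12: (x=0, y=7), (x=10, y=7), (x=1, y=8), (x=9, y=8), (x=8, y=9)
  Distance 13: (x=9, y=7), (x=0, y=8), (x=2, y=8), (x=10, y=8), (x=9, y=9)
  Distance 14: (x=0, y=9), (x=2, y=9), (x=10, y=9)
Total reachable: 92 (grid has 92 open cells total)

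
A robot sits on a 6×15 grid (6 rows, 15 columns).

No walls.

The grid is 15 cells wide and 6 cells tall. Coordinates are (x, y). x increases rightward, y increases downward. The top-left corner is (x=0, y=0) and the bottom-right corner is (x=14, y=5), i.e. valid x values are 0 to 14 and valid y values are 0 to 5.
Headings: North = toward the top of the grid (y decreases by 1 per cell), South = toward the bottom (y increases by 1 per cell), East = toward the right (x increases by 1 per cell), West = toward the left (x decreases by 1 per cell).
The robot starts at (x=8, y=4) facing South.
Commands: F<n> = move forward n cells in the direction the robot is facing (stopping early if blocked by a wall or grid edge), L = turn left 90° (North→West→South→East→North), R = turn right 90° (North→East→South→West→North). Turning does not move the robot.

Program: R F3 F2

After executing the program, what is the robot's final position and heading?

Start: (x=8, y=4), facing South
  R: turn right, now facing West
  F3: move forward 3, now at (x=5, y=4)
  F2: move forward 2, now at (x=3, y=4)
Final: (x=3, y=4), facing West

Answer: Final position: (x=3, y=4), facing West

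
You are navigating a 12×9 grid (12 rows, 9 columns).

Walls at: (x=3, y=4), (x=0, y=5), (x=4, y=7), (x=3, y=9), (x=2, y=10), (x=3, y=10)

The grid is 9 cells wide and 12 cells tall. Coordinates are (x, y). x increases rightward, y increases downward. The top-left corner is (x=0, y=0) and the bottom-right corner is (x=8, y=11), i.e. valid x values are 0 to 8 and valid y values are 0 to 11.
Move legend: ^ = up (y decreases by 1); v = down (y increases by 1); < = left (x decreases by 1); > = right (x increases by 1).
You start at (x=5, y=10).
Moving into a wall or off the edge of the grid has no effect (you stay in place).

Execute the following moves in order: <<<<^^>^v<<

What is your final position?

Answer: Final position: (x=3, y=8)

Derivation:
Start: (x=5, y=10)
  < (left): (x=5, y=10) -> (x=4, y=10)
  [×3]< (left): blocked, stay at (x=4, y=10)
  ^ (up): (x=4, y=10) -> (x=4, y=9)
  ^ (up): (x=4, y=9) -> (x=4, y=8)
  > (right): (x=4, y=8) -> (x=5, y=8)
  ^ (up): (x=5, y=8) -> (x=5, y=7)
  v (down): (x=5, y=7) -> (x=5, y=8)
  < (left): (x=5, y=8) -> (x=4, y=8)
  < (left): (x=4, y=8) -> (x=3, y=8)
Final: (x=3, y=8)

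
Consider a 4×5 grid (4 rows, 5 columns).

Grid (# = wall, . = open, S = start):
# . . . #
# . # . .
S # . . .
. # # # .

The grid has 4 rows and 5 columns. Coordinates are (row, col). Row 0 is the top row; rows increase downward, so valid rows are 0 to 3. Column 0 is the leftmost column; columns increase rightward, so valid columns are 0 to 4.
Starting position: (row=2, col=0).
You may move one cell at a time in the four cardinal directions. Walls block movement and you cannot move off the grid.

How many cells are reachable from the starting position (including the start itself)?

Answer: Reachable cells: 2

Derivation:
BFS flood-fill from (row=2, col=0):
  Distance 0: (row=2, col=0)
  Distance 1: (row=3, col=0)
Total reachable: 2 (grid has 12 open cells total)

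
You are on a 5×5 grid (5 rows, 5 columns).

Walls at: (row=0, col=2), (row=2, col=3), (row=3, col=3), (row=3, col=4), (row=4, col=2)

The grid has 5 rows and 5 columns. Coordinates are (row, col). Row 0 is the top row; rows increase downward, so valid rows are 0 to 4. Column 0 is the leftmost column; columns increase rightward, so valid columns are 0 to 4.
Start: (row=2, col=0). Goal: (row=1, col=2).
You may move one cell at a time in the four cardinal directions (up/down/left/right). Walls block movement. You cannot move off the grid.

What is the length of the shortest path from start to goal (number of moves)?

BFS from (row=2, col=0) until reaching (row=1, col=2):
  Distance 0: (row=2, col=0)
  Distance 1: (row=1, col=0), (row=2, col=1), (row=3, col=0)
  Distance 2: (row=0, col=0), (row=1, col=1), (row=2, col=2), (row=3, col=1), (row=4, col=0)
  Distance 3: (row=0, col=1), (row=1, col=2), (row=3, col=2), (row=4, col=1)  <- goal reached here
One shortest path (3 moves): (row=2, col=0) -> (row=2, col=1) -> (row=2, col=2) -> (row=1, col=2)

Answer: Shortest path length: 3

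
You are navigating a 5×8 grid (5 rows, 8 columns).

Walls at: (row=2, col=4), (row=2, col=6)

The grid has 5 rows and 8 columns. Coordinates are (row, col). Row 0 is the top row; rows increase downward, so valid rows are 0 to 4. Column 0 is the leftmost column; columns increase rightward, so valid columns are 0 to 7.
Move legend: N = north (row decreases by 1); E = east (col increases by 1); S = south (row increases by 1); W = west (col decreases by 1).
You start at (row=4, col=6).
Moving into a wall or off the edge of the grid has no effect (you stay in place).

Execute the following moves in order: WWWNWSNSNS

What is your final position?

Start: (row=4, col=6)
  W (west): (row=4, col=6) -> (row=4, col=5)
  W (west): (row=4, col=5) -> (row=4, col=4)
  W (west): (row=4, col=4) -> (row=4, col=3)
  N (north): (row=4, col=3) -> (row=3, col=3)
  W (west): (row=3, col=3) -> (row=3, col=2)
  S (south): (row=3, col=2) -> (row=4, col=2)
  N (north): (row=4, col=2) -> (row=3, col=2)
  S (south): (row=3, col=2) -> (row=4, col=2)
  N (north): (row=4, col=2) -> (row=3, col=2)
  S (south): (row=3, col=2) -> (row=4, col=2)
Final: (row=4, col=2)

Answer: Final position: (row=4, col=2)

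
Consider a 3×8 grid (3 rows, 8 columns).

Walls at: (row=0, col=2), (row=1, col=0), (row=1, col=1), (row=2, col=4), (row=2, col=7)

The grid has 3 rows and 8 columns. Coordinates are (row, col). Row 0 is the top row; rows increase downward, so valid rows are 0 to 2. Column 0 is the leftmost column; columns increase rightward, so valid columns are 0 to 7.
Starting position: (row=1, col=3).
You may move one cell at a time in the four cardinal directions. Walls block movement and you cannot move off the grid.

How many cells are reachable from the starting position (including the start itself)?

Answer: Reachable cells: 17

Derivation:
BFS flood-fill from (row=1, col=3):
  Distance 0: (row=1, col=3)
  Distance 1: (row=0, col=3), (row=1, col=2), (row=1, col=4), (row=2, col=3)
  Distance 2: (row=0, col=4), (row=1, col=5), (row=2, col=2)
  Distance 3: (row=0, col=5), (row=1, col=6), (row=2, col=1), (row=2, col=5)
  Distance 4: (row=0, col=6), (row=1, col=7), (row=2, col=0), (row=2, col=6)
  Distance 5: (row=0, col=7)
Total reachable: 17 (grid has 19 open cells total)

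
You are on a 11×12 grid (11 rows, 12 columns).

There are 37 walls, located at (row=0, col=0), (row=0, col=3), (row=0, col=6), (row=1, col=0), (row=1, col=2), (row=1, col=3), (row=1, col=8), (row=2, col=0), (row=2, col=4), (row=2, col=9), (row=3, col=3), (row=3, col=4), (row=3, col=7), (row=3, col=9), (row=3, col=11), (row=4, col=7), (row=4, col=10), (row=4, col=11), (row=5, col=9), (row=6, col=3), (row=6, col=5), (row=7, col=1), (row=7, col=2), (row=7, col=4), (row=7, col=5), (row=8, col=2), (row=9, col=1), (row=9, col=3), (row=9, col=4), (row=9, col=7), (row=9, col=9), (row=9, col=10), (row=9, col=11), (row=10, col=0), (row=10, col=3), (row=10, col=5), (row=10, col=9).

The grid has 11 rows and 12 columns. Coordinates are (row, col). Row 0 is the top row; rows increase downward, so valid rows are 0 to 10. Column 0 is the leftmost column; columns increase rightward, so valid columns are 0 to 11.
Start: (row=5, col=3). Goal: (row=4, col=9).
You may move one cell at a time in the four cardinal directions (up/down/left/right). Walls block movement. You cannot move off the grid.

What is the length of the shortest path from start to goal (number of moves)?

BFS from (row=5, col=3) until reaching (row=4, col=9):
  Distance 0: (row=5, col=3)
  Distance 1: (row=4, col=3), (row=5, col=2), (row=5, col=4)
  Distance 2: (row=4, col=2), (row=4, col=4), (row=5, col=1), (row=5, col=5), (row=6, col=2), (row=6, col=4)
  Distance 3: (row=3, col=2), (row=4, col=1), (row=4, col=5), (row=5, col=0), (row=5, col=6), (row=6, col=1)
  Distance 4: (row=2, col=2), (row=3, col=1), (row=3, col=5), (row=4, col=0), (row=4, col=6), (row=5, col=7), (row=6, col=0), (row=6, col=6)
  Distance 5: (row=2, col=1), (row=2, col=3), (row=2, col=5), (row=3, col=0), (row=3, col=6), (row=5, col=8), (row=6, col=7), (row=7, col=0), (row=7, col=6)
  Distance 6: (row=1, col=1), (row=1, col=5), (row=2, col=6), (row=4, col=8), (row=6, col=8), (row=7, col=7), (row=8, col=0), (row=8, col=6)
  Distance 7: (row=0, col=1), (row=0, col=5), (row=1, col=4), (row=1, col=6), (row=2, col=7), (row=3, col=8), (row=4, col=9), (row=6, col=9), (row=7, col=8), (row=8, col=1), (row=8, col=5), (row=8, col=7), (row=9, col=0), (row=9, col=6)  <- goal reached here
One shortest path (7 moves): (row=5, col=3) -> (row=5, col=4) -> (row=5, col=5) -> (row=5, col=6) -> (row=5, col=7) -> (row=5, col=8) -> (row=4, col=8) -> (row=4, col=9)

Answer: Shortest path length: 7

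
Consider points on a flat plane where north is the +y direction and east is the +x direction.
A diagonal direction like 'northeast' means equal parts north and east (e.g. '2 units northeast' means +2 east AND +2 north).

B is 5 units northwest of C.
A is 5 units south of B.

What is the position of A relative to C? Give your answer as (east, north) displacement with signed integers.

Place C at the origin (east=0, north=0).
  B is 5 units northwest of C: delta (east=-5, north=+5); B at (east=-5, north=5).
  A is 5 units south of B: delta (east=+0, north=-5); A at (east=-5, north=0).
Therefore A relative to C: (east=-5, north=0).

Answer: A is at (east=-5, north=0) relative to C.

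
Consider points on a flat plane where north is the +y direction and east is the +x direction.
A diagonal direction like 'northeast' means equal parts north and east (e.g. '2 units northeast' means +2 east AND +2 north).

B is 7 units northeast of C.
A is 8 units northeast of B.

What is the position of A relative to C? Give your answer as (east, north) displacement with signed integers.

Answer: A is at (east=15, north=15) relative to C.

Derivation:
Place C at the origin (east=0, north=0).
  B is 7 units northeast of C: delta (east=+7, north=+7); B at (east=7, north=7).
  A is 8 units northeast of B: delta (east=+8, north=+8); A at (east=15, north=15).
Therefore A relative to C: (east=15, north=15).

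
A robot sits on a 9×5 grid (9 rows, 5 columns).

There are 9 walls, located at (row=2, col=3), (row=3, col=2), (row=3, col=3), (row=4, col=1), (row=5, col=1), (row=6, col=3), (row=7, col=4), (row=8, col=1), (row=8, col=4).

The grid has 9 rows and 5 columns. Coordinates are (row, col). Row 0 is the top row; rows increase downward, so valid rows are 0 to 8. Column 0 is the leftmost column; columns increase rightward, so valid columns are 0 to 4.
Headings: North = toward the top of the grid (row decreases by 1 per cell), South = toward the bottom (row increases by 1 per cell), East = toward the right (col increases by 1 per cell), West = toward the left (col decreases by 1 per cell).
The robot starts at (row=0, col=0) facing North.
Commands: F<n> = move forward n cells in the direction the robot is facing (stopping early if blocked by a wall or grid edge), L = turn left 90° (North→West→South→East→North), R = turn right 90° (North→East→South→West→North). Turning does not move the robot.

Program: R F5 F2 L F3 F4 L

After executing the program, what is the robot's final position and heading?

Answer: Final position: (row=0, col=4), facing West

Derivation:
Start: (row=0, col=0), facing North
  R: turn right, now facing East
  F5: move forward 4/5 (blocked), now at (row=0, col=4)
  F2: move forward 0/2 (blocked), now at (row=0, col=4)
  L: turn left, now facing North
  F3: move forward 0/3 (blocked), now at (row=0, col=4)
  F4: move forward 0/4 (blocked), now at (row=0, col=4)
  L: turn left, now facing West
Final: (row=0, col=4), facing West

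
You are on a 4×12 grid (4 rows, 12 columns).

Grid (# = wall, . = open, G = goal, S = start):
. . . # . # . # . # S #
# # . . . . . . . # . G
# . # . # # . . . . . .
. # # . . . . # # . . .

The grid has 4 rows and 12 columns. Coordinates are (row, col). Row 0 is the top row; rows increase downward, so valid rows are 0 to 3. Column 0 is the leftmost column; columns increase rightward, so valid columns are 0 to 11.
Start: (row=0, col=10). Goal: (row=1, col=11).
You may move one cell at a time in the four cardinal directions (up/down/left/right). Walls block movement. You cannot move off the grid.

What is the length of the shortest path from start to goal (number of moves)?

BFS from (row=0, col=10) until reaching (row=1, col=11):
  Distance 0: (row=0, col=10)
  Distance 1: (row=1, col=10)
  Distance 2: (row=1, col=11), (row=2, col=10)  <- goal reached here
One shortest path (2 moves): (row=0, col=10) -> (row=1, col=10) -> (row=1, col=11)

Answer: Shortest path length: 2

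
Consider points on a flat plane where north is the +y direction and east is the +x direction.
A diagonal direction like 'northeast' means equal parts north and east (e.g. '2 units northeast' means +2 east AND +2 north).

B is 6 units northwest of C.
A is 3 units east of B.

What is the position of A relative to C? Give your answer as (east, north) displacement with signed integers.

Place C at the origin (east=0, north=0).
  B is 6 units northwest of C: delta (east=-6, north=+6); B at (east=-6, north=6).
  A is 3 units east of B: delta (east=+3, north=+0); A at (east=-3, north=6).
Therefore A relative to C: (east=-3, north=6).

Answer: A is at (east=-3, north=6) relative to C.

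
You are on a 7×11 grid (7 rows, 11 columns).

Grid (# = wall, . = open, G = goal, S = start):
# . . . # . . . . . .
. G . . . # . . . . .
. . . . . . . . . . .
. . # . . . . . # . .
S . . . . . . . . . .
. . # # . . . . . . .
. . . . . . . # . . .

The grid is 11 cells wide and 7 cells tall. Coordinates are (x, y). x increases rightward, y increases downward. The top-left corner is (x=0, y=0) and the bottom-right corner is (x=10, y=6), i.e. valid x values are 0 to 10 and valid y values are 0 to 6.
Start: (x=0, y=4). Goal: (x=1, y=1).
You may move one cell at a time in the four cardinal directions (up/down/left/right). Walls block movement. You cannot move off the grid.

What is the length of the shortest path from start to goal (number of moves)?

Answer: Shortest path length: 4

Derivation:
BFS from (x=0, y=4) until reaching (x=1, y=1):
  Distance 0: (x=0, y=4)
  Distance 1: (x=0, y=3), (x=1, y=4), (x=0, y=5)
  Distance 2: (x=0, y=2), (x=1, y=3), (x=2, y=4), (x=1, y=5), (x=0, y=6)
  Distance 3: (x=0, y=1), (x=1, y=2), (x=3, y=4), (x=1, y=6)
  Distance 4: (x=1, y=1), (x=2, y=2), (x=3, y=3), (x=4, y=4), (x=2, y=6)  <- goal reached here
One shortest path (4 moves): (x=0, y=4) -> (x=1, y=4) -> (x=1, y=3) -> (x=1, y=2) -> (x=1, y=1)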